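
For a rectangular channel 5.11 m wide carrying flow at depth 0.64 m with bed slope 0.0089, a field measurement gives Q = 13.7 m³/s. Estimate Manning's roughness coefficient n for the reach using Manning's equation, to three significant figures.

A = b·y = 5.11 × 0.64 = 3.270 m²
P = b + 2y = 5.11 + 2×0.64 = 6.390 m
R = A/P = 3.270/6.390 = 0.5118 m
n = (1/Q)·A·R^(2/3)·S^(1/2) = (1/13.7) × 3.270 × 0.6398 × 0.09434 = 0.01441

0.0144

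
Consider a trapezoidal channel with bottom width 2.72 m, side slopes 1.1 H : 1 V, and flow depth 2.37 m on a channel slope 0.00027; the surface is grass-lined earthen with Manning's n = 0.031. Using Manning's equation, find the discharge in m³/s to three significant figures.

7.94 m³/s

A = (b + z·y)·y = (2.72 + 1.1×2.37)×2.37 = 12.62 m²
P = b + 2y√(1+z²) = 2.72 + 2×2.37×√(1+1.1²) = 9.767 m
R = A/P = 12.62/9.767 = 1.293 m
Q = (1/n)·A·R^(2/3)·S^(1/2) = (1/0.031) × 12.62 × 1.293^(2/3) × 0.00027^(1/2) = 7.941 m³/s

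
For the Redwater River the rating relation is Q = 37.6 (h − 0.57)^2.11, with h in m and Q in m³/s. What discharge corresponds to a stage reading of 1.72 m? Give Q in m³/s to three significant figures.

Q = 37.6 × (1.72 − 0.57)^2.11 = 37.6 × 1.15^2.11 = 50.50 m³/s

50.5 m³/s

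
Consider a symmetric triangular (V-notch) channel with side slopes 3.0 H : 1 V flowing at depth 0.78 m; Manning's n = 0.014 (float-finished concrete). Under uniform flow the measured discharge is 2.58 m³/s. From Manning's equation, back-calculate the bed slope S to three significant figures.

A = z·y² = 3.0×0.78² = 1.825 m²
P = 2y√(1+z²) = 2×0.78×√(1+3.0²) = 4.933 m
R = A/P = 1.825/4.933 = 0.3700 m
S = (Q·n / (1·A·R^(2/3)))² = (2.58×0.014 / (1×1.825×0.5154))² = 0.001474

0.00147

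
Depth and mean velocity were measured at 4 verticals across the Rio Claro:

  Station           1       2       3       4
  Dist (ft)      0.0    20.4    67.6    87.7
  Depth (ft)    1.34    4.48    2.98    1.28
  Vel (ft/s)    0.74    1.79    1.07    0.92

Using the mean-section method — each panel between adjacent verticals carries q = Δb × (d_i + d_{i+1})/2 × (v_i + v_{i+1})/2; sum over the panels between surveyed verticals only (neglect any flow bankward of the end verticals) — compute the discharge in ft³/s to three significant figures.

Panel 1-2: Δb = 20.4 ft, d̄ = (1.34+4.48)/2 = 2.91, v̄ = (0.74+1.79)/2 = 1.265 → q = 20.4×2.91×1.265 = 75.10 ft³/s
Panel 2-3: Δb = 47.2 ft, d̄ = (4.48+2.98)/2 = 3.73, v̄ = (1.79+1.07)/2 = 1.43 → q = 47.2×3.73×1.43 = 251.8 ft³/s
Panel 3-4: Δb = 20.1 ft, d̄ = (2.98+1.28)/2 = 2.13, v̄ = (1.07+0.92)/2 = 0.995 → q = 20.1×2.13×0.995 = 42.60 ft³/s
Q = Σ q = 369.5 ft³/s

369 ft³/s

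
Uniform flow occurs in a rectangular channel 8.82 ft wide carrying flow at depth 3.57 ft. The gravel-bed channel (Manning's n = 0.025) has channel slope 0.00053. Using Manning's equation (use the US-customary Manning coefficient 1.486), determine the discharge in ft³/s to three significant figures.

A = b·y = 8.82 × 3.57 = 31.49 ft²
P = b + 2y = 8.82 + 2×3.57 = 15.96 ft
R = A/P = 31.49/15.96 = 1.973 ft
Q = (1.486/n)·A·R^(2/3)·S^(1/2) = (1.486/0.025) × 31.49 × 1.973^(2/3) × 0.00053^(1/2) = 67.78 ft³/s

67.8 ft³/s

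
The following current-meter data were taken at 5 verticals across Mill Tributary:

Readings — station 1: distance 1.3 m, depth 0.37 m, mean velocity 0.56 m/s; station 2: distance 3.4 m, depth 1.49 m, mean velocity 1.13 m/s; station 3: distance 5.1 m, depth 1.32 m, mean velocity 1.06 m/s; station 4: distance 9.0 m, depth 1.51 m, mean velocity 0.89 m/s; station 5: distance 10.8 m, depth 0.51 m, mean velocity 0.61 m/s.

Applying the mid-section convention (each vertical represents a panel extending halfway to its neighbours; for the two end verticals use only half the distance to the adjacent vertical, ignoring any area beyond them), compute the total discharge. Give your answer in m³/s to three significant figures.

11.4 m³/s

w_1 = (3.4 − 1.3)/2 = 1.05 m; q_1 = 0.56 × 0.37 × 1.05 = 0.2176 m³/s
w_2 = (5.1 − 1.3)/2 = 1.9 m; q_2 = 1.13 × 1.49 × 1.9 = 3.199 m³/s
w_3 = (9.0 − 3.4)/2 = 2.8 m; q_3 = 1.06 × 1.32 × 2.8 = 3.918 m³/s
w_4 = (10.8 − 5.1)/2 = 2.85 m; q_4 = 0.89 × 1.51 × 2.85 = 3.830 m³/s
w_5 = (10.8 − 9.0)/2 = 0.9 m; q_5 = 0.61 × 0.51 × 0.9 = 0.2800 m³/s
Q = Σ qᵢ = 11.44 m³/s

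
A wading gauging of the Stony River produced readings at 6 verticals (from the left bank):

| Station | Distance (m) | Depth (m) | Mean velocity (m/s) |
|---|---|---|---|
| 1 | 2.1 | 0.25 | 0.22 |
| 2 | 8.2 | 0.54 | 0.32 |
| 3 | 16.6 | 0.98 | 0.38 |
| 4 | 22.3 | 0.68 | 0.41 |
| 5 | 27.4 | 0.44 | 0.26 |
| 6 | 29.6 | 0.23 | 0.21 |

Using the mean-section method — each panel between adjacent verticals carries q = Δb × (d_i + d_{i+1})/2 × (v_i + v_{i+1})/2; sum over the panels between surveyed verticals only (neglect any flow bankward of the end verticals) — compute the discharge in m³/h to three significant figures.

21200 m³/h

Panel 1-2: Δb = 6.1 m, d̄ = (0.25+0.54)/2 = 0.395, v̄ = (0.22+0.32)/2 = 0.27 → q = 6.1×0.395×0.27 = 0.6506 m³/s
Panel 2-3: Δb = 8.4 m, d̄ = (0.54+0.98)/2 = 0.76, v̄ = (0.32+0.38)/2 = 0.35 → q = 8.4×0.76×0.35 = 2.234 m³/s
Panel 3-4: Δb = 5.7 m, d̄ = (0.98+0.68)/2 = 0.83, v̄ = (0.38+0.41)/2 = 0.395 → q = 5.7×0.83×0.395 = 1.869 m³/s
Panel 4-5: Δb = 5.1 m, d̄ = (0.68+0.44)/2 = 0.56, v̄ = (0.41+0.26)/2 = 0.335 → q = 5.1×0.56×0.335 = 0.9568 m³/s
Panel 5-6: Δb = 2.2 m, d̄ = (0.44+0.23)/2 = 0.335, v̄ = (0.26+0.21)/2 = 0.235 → q = 2.2×0.335×0.235 = 0.1732 m³/s
Q = Σ q = 5.884 m³/s
= 5.884 × 3600 = 21180 m³/h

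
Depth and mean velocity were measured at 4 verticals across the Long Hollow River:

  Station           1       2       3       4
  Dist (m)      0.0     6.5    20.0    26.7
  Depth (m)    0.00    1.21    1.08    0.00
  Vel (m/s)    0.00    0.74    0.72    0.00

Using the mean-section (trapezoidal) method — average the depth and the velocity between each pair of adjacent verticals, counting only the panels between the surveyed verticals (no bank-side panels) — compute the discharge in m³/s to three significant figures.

Panel 1-2: Δb = 6.5 m, d̄ = (0.00+1.21)/2 = 0.605, v̄ = (0.00+0.74)/2 = 0.37 → q = 6.5×0.605×0.37 = 1.455 m³/s
Panel 2-3: Δb = 13.5 m, d̄ = (1.21+1.08)/2 = 1.145, v̄ = (0.74+0.72)/2 = 0.73 → q = 13.5×1.145×0.73 = 11.28 m³/s
Panel 3-4: Δb = 6.7 m, d̄ = (1.08+0.00)/2 = 0.54, v̄ = (0.72+0.00)/2 = 0.36 → q = 6.7×0.54×0.36 = 1.302 m³/s
Q = Σ q = 14.04 m³/s

14.0 m³/s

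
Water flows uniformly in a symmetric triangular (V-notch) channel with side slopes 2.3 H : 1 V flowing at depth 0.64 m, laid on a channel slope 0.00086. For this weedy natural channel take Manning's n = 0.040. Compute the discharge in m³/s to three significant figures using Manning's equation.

0.305 m³/s

A = z·y² = 2.3×0.64² = 0.9421 m²
P = 2y√(1+z²) = 2×0.64×√(1+2.3²) = 3.210 m
R = A/P = 0.9421/3.210 = 0.2935 m
Q = (1/n)·A·R^(2/3)·S^(1/2) = (1/0.040) × 0.9421 × 0.2935^(2/3) × 0.00086^(1/2) = 0.3050 m³/s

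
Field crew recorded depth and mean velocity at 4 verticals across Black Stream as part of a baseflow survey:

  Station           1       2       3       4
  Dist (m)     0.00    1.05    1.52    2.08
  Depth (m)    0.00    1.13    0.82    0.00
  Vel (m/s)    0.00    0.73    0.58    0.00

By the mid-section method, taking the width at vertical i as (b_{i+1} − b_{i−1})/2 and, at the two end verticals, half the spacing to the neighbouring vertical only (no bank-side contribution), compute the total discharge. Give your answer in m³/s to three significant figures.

w_2 = (1.52 − 0.00)/2 = 0.76 m; q_2 = 0.73 × 1.13 × 0.76 = 0.6269 m³/s
w_3 = (2.08 − 1.05)/2 = 0.515 m; q_3 = 0.58 × 0.82 × 0.515 = 0.2449 m³/s
Stations 1, 4 contribute zero (depth or velocity is 0).
Q = Σ qᵢ = 0.8719 m³/s

0.872 m³/s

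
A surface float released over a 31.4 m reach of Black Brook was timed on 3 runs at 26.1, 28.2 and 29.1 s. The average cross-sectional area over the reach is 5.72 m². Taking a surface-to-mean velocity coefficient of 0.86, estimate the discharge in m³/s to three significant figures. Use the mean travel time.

t̄ = (26.1 + 28.2 + 29.1) / 3 = 27.8 s
v_surface = L / t̄ = 31.4 / 27.8 = 1.129 m/s
v_mean = 0.86 × 1.129 = 0.9714 m/s
Q = A × v_mean = 5.72 × 0.9714 = 5.556 m³/s

5.56 m³/s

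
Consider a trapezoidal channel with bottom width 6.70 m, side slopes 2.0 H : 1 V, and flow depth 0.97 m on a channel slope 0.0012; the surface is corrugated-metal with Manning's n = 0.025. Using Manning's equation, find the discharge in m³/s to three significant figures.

9.66 m³/s

A = (b + z·y)·y = (6.70 + 2.0×0.97)×0.97 = 8.381 m²
P = b + 2y√(1+z²) = 6.70 + 2×0.97×√(1+2.0²) = 11.04 m
R = A/P = 8.381/11.04 = 0.7593 m
Q = (1/n)·A·R^(2/3)·S^(1/2) = (1/0.025) × 8.381 × 0.7593^(2/3) × 0.0012^(1/2) = 9.665 m³/s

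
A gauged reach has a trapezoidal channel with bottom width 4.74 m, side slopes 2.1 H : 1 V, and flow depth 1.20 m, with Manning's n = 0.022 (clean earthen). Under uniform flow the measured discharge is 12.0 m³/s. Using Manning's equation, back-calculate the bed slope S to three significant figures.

0.00115

A = (b + z·y)·y = (4.74 + 2.1×1.20)×1.20 = 8.712 m²
P = b + 2y√(1+z²) = 4.74 + 2×1.20×√(1+2.1²) = 10.32 m
R = A/P = 8.712/10.32 = 0.8440 m
S = (Q·n / (1·A·R^(2/3)))² = (12.0×0.022 / (1×8.712×0.8931))² = 0.001151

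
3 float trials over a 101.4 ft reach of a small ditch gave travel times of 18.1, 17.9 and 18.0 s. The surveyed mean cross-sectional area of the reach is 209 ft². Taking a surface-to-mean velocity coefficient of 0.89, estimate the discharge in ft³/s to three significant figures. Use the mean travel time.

1050 ft³/s

t̄ = (18.1 + 17.9 + 18.0) / 3 = 18 s
v_surface = L / t̄ = 101.4 / 18 = 5.633 ft/s
v_mean = 0.89 × 5.633 = 5.014 ft/s
Q = A × v_mean = 209 × 5.014 = 1048 ft³/s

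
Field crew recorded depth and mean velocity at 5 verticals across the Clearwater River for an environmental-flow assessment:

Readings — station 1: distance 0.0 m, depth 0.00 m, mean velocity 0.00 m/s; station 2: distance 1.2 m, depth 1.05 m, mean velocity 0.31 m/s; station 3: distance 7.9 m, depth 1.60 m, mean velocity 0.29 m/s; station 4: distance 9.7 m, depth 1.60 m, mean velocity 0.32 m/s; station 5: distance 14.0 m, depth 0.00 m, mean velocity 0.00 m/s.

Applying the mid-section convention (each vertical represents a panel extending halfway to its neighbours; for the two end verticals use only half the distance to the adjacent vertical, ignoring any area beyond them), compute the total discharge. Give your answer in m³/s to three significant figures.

w_2 = (7.9 − 0.0)/2 = 3.95 m; q_2 = 0.31 × 1.05 × 3.95 = 1.286 m³/s
w_3 = (9.7 − 1.2)/2 = 4.25 m; q_3 = 0.29 × 1.60 × 4.25 = 1.972 m³/s
w_4 = (14.0 − 7.9)/2 = 3.05 m; q_4 = 0.32 × 1.60 × 3.05 = 1.562 m³/s
Stations 1, 5 contribute zero (depth or velocity is 0).
Q = Σ qᵢ = 4.819 m³/s

4.82 m³/s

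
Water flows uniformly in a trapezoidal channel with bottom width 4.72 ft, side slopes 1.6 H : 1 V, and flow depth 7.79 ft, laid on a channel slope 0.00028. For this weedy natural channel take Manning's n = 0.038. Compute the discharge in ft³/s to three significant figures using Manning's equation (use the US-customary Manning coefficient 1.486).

A = (b + z·y)·y = (4.72 + 1.6×7.79)×7.79 = 133.9 ft²
P = b + 2y√(1+z²) = 4.72 + 2×7.79×√(1+1.6²) = 34.12 ft
R = A/P = 133.9/34.12 = 3.924 ft
Q = (1.486/n)·A·R^(2/3)·S^(1/2) = (1.486/0.038) × 133.9 × 3.924^(2/3) × 0.00028^(1/2) = 217.9 ft³/s

218 ft³/s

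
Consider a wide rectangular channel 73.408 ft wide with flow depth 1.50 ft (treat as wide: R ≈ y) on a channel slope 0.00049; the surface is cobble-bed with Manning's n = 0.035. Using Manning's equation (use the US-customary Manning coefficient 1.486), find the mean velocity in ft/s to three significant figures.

1.23 ft/s

A = b·y = 73.408 × 1.50 = 110.1 ft²
Wide channel: R ≈ y = 1.50 ft
Q = (1.486/n)·A·R^(2/3)·S^(1/2) = (1.486/0.035) × 110.1 × 1.500^(2/3) × 0.00049^(1/2) = 135.6 ft³/s
V = Q/A = 135.6/110.1 = 1.232 ft/s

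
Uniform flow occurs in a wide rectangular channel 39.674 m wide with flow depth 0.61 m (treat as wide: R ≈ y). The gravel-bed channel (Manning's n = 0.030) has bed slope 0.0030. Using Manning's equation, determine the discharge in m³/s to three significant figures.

31.8 m³/s

A = b·y = 39.674 × 0.61 = 24.20 m²
Wide channel: R ≈ y = 0.61 m
Q = (1/n)·A·R^(2/3)·S^(1/2) = (1/0.030) × 24.20 × 0.6100^(2/3) × 0.0030^(1/2) = 31.78 m³/s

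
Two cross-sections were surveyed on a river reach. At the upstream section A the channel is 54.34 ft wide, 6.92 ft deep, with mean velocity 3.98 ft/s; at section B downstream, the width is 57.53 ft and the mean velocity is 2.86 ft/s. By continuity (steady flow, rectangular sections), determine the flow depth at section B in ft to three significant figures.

Q = A₁V₁ = (54.34×6.92) × 3.98 = 1497 ft³/s
d₂ = Q/(b₂ V₂) = 1497/(57.53×2.86) = 9.096 ft

9.10 ft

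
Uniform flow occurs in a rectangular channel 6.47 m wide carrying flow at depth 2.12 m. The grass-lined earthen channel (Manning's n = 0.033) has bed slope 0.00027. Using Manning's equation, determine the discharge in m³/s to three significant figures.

8.05 m³/s

A = b·y = 6.47 × 2.12 = 13.72 m²
P = b + 2y = 6.47 + 2×2.12 = 10.71 m
R = A/P = 13.72/10.71 = 1.281 m
Q = (1/n)·A·R^(2/3)·S^(1/2) = (1/0.033) × 13.72 × 1.281^(2/3) × 0.00027^(1/2) = 8.055 m³/s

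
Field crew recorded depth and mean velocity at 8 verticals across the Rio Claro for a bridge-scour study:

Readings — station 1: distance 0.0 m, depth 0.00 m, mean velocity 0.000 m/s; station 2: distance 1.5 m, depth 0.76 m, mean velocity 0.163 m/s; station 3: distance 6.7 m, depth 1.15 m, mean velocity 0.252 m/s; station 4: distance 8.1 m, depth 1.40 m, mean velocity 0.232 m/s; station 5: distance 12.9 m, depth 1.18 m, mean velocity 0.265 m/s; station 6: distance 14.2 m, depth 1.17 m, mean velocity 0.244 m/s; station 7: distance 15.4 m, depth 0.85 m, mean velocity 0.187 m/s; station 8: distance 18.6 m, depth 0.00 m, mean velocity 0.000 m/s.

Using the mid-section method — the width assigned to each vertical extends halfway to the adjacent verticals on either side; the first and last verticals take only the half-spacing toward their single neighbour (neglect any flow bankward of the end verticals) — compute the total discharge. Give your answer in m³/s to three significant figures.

w_2 = (6.7 − 0.0)/2 = 3.35 m; q_2 = 0.163 × 0.76 × 3.35 = 0.4150 m³/s
w_3 = (8.1 − 1.5)/2 = 3.3 m; q_3 = 0.252 × 1.15 × 3.3 = 0.9563 m³/s
w_4 = (12.9 − 6.7)/2 = 3.1 m; q_4 = 0.232 × 1.40 × 3.1 = 1.007 m³/s
w_5 = (14.2 − 8.1)/2 = 3.05 m; q_5 = 0.265 × 1.18 × 3.05 = 0.9537 m³/s
w_6 = (15.4 − 12.9)/2 = 1.25 m; q_6 = 0.244 × 1.17 × 1.25 = 0.3569 m³/s
w_7 = (18.6 − 14.2)/2 = 2.2 m; q_7 = 0.187 × 0.85 × 2.2 = 0.3497 m³/s
Stations 1, 8 contribute zero (depth or velocity is 0).
Q = Σ qᵢ = 4.038 m³/s

4.04 m³/s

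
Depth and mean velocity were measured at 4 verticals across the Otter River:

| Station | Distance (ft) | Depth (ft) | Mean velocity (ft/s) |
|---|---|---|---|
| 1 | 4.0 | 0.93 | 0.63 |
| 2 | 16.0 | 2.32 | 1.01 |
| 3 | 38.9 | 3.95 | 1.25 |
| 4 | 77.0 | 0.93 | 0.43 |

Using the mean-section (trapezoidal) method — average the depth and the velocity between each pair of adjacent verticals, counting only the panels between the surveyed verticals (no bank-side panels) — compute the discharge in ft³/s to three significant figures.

175 ft³/s

Panel 1-2: Δb = 12 ft, d̄ = (0.93+2.32)/2 = 1.625, v̄ = (0.63+1.01)/2 = 0.82 → q = 12×1.625×0.82 = 15.99 ft³/s
Panel 2-3: Δb = 22.9 ft, d̄ = (2.32+3.95)/2 = 3.135, v̄ = (1.01+1.25)/2 = 1.13 → q = 22.9×3.135×1.13 = 81.12 ft³/s
Panel 3-4: Δb = 38.1 ft, d̄ = (3.95+0.93)/2 = 2.44, v̄ = (1.25+0.43)/2 = 0.84 → q = 38.1×2.44×0.84 = 78.09 ft³/s
Q = Σ q = 175.2 ft³/s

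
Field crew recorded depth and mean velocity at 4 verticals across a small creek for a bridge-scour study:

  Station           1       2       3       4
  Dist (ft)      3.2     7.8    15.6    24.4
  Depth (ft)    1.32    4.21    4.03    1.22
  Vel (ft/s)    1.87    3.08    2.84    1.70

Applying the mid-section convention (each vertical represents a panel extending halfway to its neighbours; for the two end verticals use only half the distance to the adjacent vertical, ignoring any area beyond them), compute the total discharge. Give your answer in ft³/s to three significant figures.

190 ft³/s

w_1 = (7.8 − 3.2)/2 = 2.3 ft; q_1 = 1.87 × 1.32 × 2.3 = 5.677 ft³/s
w_2 = (15.6 − 3.2)/2 = 6.2 ft; q_2 = 3.08 × 4.21 × 6.2 = 80.39 ft³/s
w_3 = (24.4 − 7.8)/2 = 8.3 ft; q_3 = 2.84 × 4.03 × 8.3 = 95.00 ft³/s
w_4 = (24.4 − 15.6)/2 = 4.4 ft; q_4 = 1.70 × 1.22 × 4.4 = 9.126 ft³/s
Q = Σ qᵢ = 190.2 ft³/s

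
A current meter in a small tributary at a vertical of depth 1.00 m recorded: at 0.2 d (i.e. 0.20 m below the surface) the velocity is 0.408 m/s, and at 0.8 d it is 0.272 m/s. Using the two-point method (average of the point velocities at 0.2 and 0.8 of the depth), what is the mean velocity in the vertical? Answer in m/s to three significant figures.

v̄ = (0.408 + 0.272) / 2 = 0.3400 m/s

0.340 m/s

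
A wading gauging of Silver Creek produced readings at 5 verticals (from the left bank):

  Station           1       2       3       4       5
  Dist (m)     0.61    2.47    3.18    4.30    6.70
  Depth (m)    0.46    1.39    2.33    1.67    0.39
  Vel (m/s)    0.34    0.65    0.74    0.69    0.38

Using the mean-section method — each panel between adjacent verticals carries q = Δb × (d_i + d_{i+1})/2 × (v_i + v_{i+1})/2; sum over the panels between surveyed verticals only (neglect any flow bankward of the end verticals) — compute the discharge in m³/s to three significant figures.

4.69 m³/s

Panel 1-2: Δb = 1.86 m, d̄ = (0.46+1.39)/2 = 0.925, v̄ = (0.34+0.65)/2 = 0.495 → q = 1.86×0.925×0.495 = 0.8516 m³/s
Panel 2-3: Δb = 0.71 m, d̄ = (1.39+2.33)/2 = 1.86, v̄ = (0.65+0.74)/2 = 0.695 → q = 0.71×1.86×0.695 = 0.9178 m³/s
Panel 3-4: Δb = 1.12 m, d̄ = (2.33+1.67)/2 = 2, v̄ = (0.74+0.69)/2 = 0.715 → q = 1.12×2×0.715 = 1.602 m³/s
Panel 4-5: Δb = 2.4 m, d̄ = (1.67+0.39)/2 = 1.03, v̄ = (0.69+0.38)/2 = 0.535 → q = 2.4×1.03×0.535 = 1.323 m³/s
Q = Σ q = 4.694 m³/s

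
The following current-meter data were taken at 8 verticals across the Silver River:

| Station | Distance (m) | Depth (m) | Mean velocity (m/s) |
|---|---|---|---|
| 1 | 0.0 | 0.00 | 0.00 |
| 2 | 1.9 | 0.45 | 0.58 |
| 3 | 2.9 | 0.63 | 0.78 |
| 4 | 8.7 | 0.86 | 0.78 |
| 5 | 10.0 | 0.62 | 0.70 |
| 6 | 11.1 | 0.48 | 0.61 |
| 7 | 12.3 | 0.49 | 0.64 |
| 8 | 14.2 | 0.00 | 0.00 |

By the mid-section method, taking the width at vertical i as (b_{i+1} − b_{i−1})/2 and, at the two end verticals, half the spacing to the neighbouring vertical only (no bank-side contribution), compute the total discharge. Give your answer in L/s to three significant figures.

w_2 = (2.9 − 0.0)/2 = 1.45 m; q_2 = 0.58 × 0.45 × 1.45 = 0.3785 m³/s
w_3 = (8.7 − 1.9)/2 = 3.4 m; q_3 = 0.78 × 0.63 × 3.4 = 1.671 m³/s
w_4 = (10.0 − 2.9)/2 = 3.55 m; q_4 = 0.78 × 0.86 × 3.55 = 2.381 m³/s
w_5 = (11.1 − 8.7)/2 = 1.2 m; q_5 = 0.70 × 0.62 × 1.2 = 0.5208 m³/s
w_6 = (12.3 − 10.0)/2 = 1.15 m; q_6 = 0.61 × 0.48 × 1.15 = 0.3367 m³/s
w_7 = (14.2 − 11.1)/2 = 1.55 m; q_7 = 0.64 × 0.49 × 1.55 = 0.4861 m³/s
Stations 1, 8 contribute zero (depth or velocity is 0).
Q = Σ qᵢ = 5.774 m³/s
= 5.774 × 1000 = 5774 L/s

5770 L/s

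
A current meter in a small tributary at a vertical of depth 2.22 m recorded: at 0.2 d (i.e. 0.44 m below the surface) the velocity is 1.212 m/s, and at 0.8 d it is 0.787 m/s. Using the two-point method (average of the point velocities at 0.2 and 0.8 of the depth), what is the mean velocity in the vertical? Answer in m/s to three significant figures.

1.00 m/s

v̄ = (1.212 + 0.787) / 2 = 0.9995 m/s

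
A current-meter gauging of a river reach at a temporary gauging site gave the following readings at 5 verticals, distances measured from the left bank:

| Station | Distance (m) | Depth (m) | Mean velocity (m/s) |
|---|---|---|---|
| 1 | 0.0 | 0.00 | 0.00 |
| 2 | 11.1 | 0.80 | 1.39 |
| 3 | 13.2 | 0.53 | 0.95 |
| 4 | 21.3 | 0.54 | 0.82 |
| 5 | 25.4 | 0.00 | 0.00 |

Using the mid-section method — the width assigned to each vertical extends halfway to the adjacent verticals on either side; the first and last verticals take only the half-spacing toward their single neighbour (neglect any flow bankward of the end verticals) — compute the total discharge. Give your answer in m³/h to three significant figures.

w_2 = (13.2 − 0.0)/2 = 6.6 m; q_2 = 1.39 × 0.80 × 6.6 = 7.339 m³/s
w_3 = (21.3 − 11.1)/2 = 5.1 m; q_3 = 0.95 × 0.53 × 5.1 = 2.568 m³/s
w_4 = (25.4 − 13.2)/2 = 6.1 m; q_4 = 0.82 × 0.54 × 6.1 = 2.701 m³/s
Stations 1, 5 contribute zero (depth or velocity is 0).
Q = Σ qᵢ = 12.61 m³/s
= 12.61 × 3600 = 45390 m³/h

45400 m³/h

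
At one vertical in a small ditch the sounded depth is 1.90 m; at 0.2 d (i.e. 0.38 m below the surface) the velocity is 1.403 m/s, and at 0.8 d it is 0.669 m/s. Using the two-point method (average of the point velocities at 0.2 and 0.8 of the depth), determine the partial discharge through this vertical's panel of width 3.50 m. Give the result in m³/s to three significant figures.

6.89 m³/s

v̄ = (1.403 + 0.669) / 2 = 1.036 m/s
q = v̄ × d × w = 1.036 × 1.90 × 3.50 = 6.889 m³/s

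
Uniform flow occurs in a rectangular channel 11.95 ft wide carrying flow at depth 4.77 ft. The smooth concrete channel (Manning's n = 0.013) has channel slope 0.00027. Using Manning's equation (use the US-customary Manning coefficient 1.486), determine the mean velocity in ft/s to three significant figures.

3.60 ft/s

A = b·y = 11.95 × 4.77 = 57.00 ft²
P = b + 2y = 11.95 + 2×4.77 = 21.49 ft
R = A/P = 57.00/21.49 = 2.652 ft
Q = (1.486/n)·A·R^(2/3)·S^(1/2) = (1.486/0.013) × 57.00 × 2.652^(2/3) × 0.00027^(1/2) = 205.2 ft³/s
V = Q/A = 205.2/57.00 = 3.599 ft/s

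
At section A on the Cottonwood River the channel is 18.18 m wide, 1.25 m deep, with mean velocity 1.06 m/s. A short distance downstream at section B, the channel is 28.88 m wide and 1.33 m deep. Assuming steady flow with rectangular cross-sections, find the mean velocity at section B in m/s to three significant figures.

Q = A₁V₁ = (18.18×1.25) × 1.06 = 24.09 m³/s
A₂ = 28.88 × 1.33 = 38.41 m²
V₂ = Q/A₂ = 24.09/38.41 = 0.6271 m/s

0.627 m/s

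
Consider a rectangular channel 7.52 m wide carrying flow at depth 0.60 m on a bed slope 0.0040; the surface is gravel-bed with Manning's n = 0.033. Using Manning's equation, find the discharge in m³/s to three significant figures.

A = b·y = 7.52 × 0.60 = 4.512 m²
P = b + 2y = 7.52 + 2×0.60 = 8.720 m
R = A/P = 4.512/8.720 = 0.5174 m
Q = (1/n)·A·R^(2/3)·S^(1/2) = (1/0.033) × 4.512 × 0.5174^(2/3) × 0.0040^(1/2) = 5.573 m³/s

5.57 m³/s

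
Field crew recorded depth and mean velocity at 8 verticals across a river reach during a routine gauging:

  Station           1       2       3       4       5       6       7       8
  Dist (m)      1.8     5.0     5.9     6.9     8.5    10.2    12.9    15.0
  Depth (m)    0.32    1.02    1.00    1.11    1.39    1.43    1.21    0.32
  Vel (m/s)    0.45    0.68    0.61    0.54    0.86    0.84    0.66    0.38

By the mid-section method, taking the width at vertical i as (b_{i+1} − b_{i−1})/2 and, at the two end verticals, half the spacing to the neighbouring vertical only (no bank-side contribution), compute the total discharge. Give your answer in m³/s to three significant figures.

9.67 m³/s

w_1 = (5.0 − 1.8)/2 = 1.6 m; q_1 = 0.45 × 0.32 × 1.6 = 0.2304 m³/s
w_2 = (5.9 − 1.8)/2 = 2.05 m; q_2 = 0.68 × 1.02 × 2.05 = 1.422 m³/s
w_3 = (6.9 − 5.0)/2 = 0.95 m; q_3 = 0.61 × 1.00 × 0.95 = 0.5795 m³/s
w_4 = (8.5 − 5.9)/2 = 1.3 m; q_4 = 0.54 × 1.11 × 1.3 = 0.7792 m³/s
w_5 = (10.2 − 6.9)/2 = 1.65 m; q_5 = 0.86 × 1.39 × 1.65 = 1.972 m³/s
w_6 = (12.9 − 8.5)/2 = 2.2 m; q_6 = 0.84 × 1.43 × 2.2 = 2.643 m³/s
w_7 = (15.0 − 10.2)/2 = 2.4 m; q_7 = 0.66 × 1.21 × 2.4 = 1.917 m³/s
w_8 = (15.0 − 12.9)/2 = 1.05 m; q_8 = 0.38 × 0.32 × 1.05 = 0.1277 m³/s
Q = Σ qᵢ = 9.670 m³/s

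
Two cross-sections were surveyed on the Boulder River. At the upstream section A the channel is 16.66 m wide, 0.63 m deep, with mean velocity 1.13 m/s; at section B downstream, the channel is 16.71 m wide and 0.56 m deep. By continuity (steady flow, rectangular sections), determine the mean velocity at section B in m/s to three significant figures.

Q = A₁V₁ = (16.66×0.63) × 1.13 = 11.86 m³/s
A₂ = 16.71 × 0.56 = 9.358 m²
V₂ = Q/A₂ = 11.86/9.358 = 1.267 m/s

1.27 m/s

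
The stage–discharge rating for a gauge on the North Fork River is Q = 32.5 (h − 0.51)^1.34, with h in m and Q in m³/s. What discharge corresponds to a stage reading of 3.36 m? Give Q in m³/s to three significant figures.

132 m³/s

Q = 32.5 × (3.36 − 0.51)^1.34 = 32.5 × 2.85^1.34 = 132.2 m³/s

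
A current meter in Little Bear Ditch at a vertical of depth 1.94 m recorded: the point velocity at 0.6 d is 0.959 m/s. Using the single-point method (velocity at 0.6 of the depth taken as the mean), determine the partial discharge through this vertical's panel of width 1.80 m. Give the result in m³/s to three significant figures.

v̄ = v₀.₆ = 0.959 m/s
q = v̄ × d × w = 0.9590 × 1.94 × 1.80 = 3.349 m³/s

3.35 m³/s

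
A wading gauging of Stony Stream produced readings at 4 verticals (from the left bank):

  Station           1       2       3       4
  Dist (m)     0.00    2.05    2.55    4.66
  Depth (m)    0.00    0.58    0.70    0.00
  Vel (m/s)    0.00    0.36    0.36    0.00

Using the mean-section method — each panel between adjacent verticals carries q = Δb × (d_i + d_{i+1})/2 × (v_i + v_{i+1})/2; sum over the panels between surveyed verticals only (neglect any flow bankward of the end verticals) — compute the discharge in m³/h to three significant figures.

Panel 1-2: Δb = 2.05 m, d̄ = (0.00+0.58)/2 = 0.29, v̄ = (0.00+0.36)/2 = 0.18 → q = 2.05×0.29×0.18 = 0.1070 m³/s
Panel 2-3: Δb = 0.5 m, d̄ = (0.58+0.70)/2 = 0.64, v̄ = (0.36+0.36)/2 = 0.36 → q = 0.5×0.64×0.36 = 0.1152 m³/s
Panel 3-4: Δb = 2.11 m, d̄ = (0.70+0.00)/2 = 0.35, v̄ = (0.36+0.00)/2 = 0.18 → q = 2.11×0.35×0.18 = 0.1329 m³/s
Q = Σ q = 0.3551 m³/s
= 0.3551 × 3600 = 1279 m³/h

1280 m³/h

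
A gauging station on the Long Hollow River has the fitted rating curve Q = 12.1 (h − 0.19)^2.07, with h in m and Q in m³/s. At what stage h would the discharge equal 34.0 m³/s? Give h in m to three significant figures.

1.84 m

h − h₀ = (Q/C)^(1/b) = (34.0/12.1)^(1/2.07) = 1.647 m
h = 0.19 + 1.647 = 1.837 m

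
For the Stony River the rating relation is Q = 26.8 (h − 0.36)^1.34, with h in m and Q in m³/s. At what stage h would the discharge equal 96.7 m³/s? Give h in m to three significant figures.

2.97 m

h − h₀ = (Q/C)^(1/b) = (96.7/26.8)^(1/1.34) = 2.605 m
h = 0.36 + 2.605 = 2.965 m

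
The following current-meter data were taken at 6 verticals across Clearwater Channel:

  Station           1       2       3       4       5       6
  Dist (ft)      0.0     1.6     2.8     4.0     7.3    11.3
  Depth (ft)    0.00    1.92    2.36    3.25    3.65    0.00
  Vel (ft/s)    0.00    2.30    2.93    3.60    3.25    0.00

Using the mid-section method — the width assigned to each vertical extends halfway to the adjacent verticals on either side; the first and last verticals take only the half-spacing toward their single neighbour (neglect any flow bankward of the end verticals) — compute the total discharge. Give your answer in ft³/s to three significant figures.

w_2 = (2.8 − 0.0)/2 = 1.4 ft; q_2 = 2.30 × 1.92 × 1.4 = 6.182 ft³/s
w_3 = (4.0 − 1.6)/2 = 1.2 ft; q_3 = 2.93 × 2.36 × 1.2 = 8.298 ft³/s
w_4 = (7.3 − 2.8)/2 = 2.25 ft; q_4 = 3.60 × 3.25 × 2.25 = 26.33 ft³/s
w_5 = (11.3 − 4.0)/2 = 3.65 ft; q_5 = 3.25 × 3.65 × 3.65 = 43.30 ft³/s
Stations 1, 6 contribute zero (depth or velocity is 0).
Q = Σ qᵢ = 84.10 ft³/s

84.1 ft³/s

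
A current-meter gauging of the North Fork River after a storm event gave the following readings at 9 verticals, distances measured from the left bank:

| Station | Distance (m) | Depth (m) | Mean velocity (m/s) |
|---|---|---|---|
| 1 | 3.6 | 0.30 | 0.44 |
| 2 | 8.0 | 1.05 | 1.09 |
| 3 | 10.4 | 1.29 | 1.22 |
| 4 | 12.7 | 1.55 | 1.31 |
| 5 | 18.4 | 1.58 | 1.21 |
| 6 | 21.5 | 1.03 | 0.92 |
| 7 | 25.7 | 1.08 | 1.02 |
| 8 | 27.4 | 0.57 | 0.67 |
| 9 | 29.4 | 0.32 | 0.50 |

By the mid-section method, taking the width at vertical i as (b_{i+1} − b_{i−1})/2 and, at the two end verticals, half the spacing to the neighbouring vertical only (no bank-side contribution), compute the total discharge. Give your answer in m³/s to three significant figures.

32.0 m³/s

w_1 = (8.0 − 3.6)/2 = 2.2 m; q_1 = 0.44 × 0.30 × 2.2 = 0.2904 m³/s
w_2 = (10.4 − 3.6)/2 = 3.4 m; q_2 = 1.09 × 1.05 × 3.4 = 3.891 m³/s
w_3 = (12.7 − 8.0)/2 = 2.35 m; q_3 = 1.22 × 1.29 × 2.35 = 3.698 m³/s
w_4 = (18.4 − 10.4)/2 = 4 m; q_4 = 1.31 × 1.55 × 4 = 8.122 m³/s
w_5 = (21.5 − 12.7)/2 = 4.4 m; q_5 = 1.21 × 1.58 × 4.4 = 8.412 m³/s
w_6 = (25.7 − 18.4)/2 = 3.65 m; q_6 = 0.92 × 1.03 × 3.65 = 3.459 m³/s
w_7 = (27.4 − 21.5)/2 = 2.95 m; q_7 = 1.02 × 1.08 × 2.95 = 3.250 m³/s
w_8 = (29.4 − 25.7)/2 = 1.85 m; q_8 = 0.67 × 0.57 × 1.85 = 0.7065 m³/s
w_9 = (29.4 − 27.4)/2 = 1 m; q_9 = 0.50 × 0.32 × 1 = 0.1600 m³/s
Q = Σ qᵢ = 31.99 m³/s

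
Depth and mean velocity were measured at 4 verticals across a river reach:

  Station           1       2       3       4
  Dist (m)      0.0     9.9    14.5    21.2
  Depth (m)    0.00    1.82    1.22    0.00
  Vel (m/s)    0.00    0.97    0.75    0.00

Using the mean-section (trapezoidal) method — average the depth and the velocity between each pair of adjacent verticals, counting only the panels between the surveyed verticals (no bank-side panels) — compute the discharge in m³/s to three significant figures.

Panel 1-2: Δb = 9.9 m, d̄ = (0.00+1.82)/2 = 0.91, v̄ = (0.00+0.97)/2 = 0.485 → q = 9.9×0.91×0.485 = 4.369 m³/s
Panel 2-3: Δb = 4.6 m, d̄ = (1.82+1.22)/2 = 1.52, v̄ = (0.97+0.75)/2 = 0.86 → q = 4.6×1.52×0.86 = 6.013 m³/s
Panel 3-4: Δb = 6.7 m, d̄ = (1.22+0.00)/2 = 0.61, v̄ = (0.75+0.00)/2 = 0.375 → q = 6.7×0.61×0.375 = 1.533 m³/s
Q = Σ q = 11.92 m³/s

11.9 m³/s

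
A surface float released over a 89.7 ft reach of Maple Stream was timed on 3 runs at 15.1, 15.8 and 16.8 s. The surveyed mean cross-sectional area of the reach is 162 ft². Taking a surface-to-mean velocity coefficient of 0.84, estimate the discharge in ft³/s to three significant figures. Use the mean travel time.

t̄ = (15.1 + 15.8 + 16.8) / 3 = 15.9 s
v_surface = L / t̄ = 89.7 / 15.9 = 5.642 ft/s
v_mean = 0.84 × 5.642 = 4.739 ft/s
Q = A × v_mean = 162 × 4.739 = 767.7 ft³/s

768 ft³/s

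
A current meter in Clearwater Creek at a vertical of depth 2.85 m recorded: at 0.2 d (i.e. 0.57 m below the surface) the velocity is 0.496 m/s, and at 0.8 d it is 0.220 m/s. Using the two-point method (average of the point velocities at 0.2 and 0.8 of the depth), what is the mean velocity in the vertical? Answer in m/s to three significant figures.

0.358 m/s

v̄ = (0.496 + 0.220) / 2 = 0.3580 m/s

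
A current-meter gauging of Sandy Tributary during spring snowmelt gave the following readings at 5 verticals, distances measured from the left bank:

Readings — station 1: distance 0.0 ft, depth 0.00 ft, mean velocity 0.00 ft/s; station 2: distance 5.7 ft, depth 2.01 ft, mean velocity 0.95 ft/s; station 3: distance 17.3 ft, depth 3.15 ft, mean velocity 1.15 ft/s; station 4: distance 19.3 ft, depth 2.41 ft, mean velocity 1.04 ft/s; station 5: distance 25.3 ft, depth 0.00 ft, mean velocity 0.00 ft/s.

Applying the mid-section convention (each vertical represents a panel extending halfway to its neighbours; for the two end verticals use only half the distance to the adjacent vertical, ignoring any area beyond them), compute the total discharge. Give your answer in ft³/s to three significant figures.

w_2 = (17.3 − 0.0)/2 = 8.65 ft; q_2 = 0.95 × 2.01 × 8.65 = 16.52 ft³/s
w_3 = (19.3 − 5.7)/2 = 6.8 ft; q_3 = 1.15 × 3.15 × 6.8 = 24.63 ft³/s
w_4 = (25.3 − 17.3)/2 = 4 ft; q_4 = 1.04 × 2.41 × 4 = 10.03 ft³/s
Stations 1, 5 contribute zero (depth or velocity is 0).
Q = Σ qᵢ = 51.18 ft³/s

51.2 ft³/s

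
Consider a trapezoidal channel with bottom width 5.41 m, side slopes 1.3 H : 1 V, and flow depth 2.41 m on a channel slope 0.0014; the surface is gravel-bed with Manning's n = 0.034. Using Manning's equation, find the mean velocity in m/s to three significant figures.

1.47 m/s

A = (b + z·y)·y = (5.41 + 1.3×2.41)×2.41 = 20.59 m²
P = b + 2y√(1+z²) = 5.41 + 2×2.41×√(1+1.3²) = 13.32 m
R = A/P = 20.59/13.32 = 1.546 m
Q = (1/n)·A·R^(2/3)·S^(1/2) = (1/0.034) × 20.59 × 1.546^(2/3) × 0.0014^(1/2) = 30.30 m³/s
V = Q/A = 30.30/20.59 = 1.472 m/s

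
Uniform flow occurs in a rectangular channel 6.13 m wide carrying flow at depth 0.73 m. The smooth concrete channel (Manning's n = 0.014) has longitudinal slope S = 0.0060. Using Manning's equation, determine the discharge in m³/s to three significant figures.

17.4 m³/s

A = b·y = 6.13 × 0.73 = 4.475 m²
P = b + 2y = 6.13 + 2×0.73 = 7.590 m
R = A/P = 4.475/7.590 = 0.5896 m
Q = (1/n)·A·R^(2/3)·S^(1/2) = (1/0.014) × 4.475 × 0.5896^(2/3) × 0.0060^(1/2) = 17.41 m³/s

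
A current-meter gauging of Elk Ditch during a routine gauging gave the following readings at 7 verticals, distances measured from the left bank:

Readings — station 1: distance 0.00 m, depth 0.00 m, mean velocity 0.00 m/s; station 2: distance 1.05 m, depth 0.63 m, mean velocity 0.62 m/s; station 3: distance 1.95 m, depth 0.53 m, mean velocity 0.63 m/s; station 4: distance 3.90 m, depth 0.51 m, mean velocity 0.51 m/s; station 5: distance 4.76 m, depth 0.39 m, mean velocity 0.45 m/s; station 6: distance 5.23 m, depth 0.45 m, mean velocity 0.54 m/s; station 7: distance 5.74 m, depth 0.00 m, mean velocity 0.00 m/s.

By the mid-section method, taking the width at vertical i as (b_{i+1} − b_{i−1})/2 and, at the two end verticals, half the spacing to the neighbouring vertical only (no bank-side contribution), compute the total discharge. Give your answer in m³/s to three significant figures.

1.46 m³/s

w_2 = (1.95 − 0.00)/2 = 0.975 m; q_2 = 0.62 × 0.63 × 0.975 = 0.3808 m³/s
w_3 = (3.90 − 1.05)/2 = 1.425 m; q_3 = 0.63 × 0.53 × 1.425 = 0.4758 m³/s
w_4 = (4.76 − 1.95)/2 = 1.405 m; q_4 = 0.51 × 0.51 × 1.405 = 0.3654 m³/s
w_5 = (5.23 − 3.90)/2 = 0.665 m; q_5 = 0.45 × 0.39 × 0.665 = 0.1167 m³/s
w_6 = (5.74 − 4.76)/2 = 0.49 m; q_6 = 0.54 × 0.45 × 0.49 = 0.1191 m³/s
Stations 1, 7 contribute zero (depth or velocity is 0).
Q = Σ qᵢ = 1.458 m³/s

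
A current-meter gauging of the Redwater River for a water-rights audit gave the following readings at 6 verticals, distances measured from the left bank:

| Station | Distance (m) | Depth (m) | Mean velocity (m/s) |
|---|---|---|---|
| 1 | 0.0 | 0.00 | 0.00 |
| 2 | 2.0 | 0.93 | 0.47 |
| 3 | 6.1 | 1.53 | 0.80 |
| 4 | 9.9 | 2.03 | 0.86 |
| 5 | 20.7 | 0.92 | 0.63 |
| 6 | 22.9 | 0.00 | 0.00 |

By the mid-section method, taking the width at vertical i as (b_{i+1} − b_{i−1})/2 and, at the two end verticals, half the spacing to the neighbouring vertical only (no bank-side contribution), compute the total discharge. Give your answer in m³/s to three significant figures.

22.7 m³/s

w_2 = (6.1 − 0.0)/2 = 3.05 m; q_2 = 0.47 × 0.93 × 3.05 = 1.333 m³/s
w_3 = (9.9 − 2.0)/2 = 3.95 m; q_3 = 0.80 × 1.53 × 3.95 = 4.835 m³/s
w_4 = (20.7 − 6.1)/2 = 7.3 m; q_4 = 0.86 × 2.03 × 7.3 = 12.74 m³/s
w_5 = (22.9 − 9.9)/2 = 6.5 m; q_5 = 0.63 × 0.92 × 6.5 = 3.767 m³/s
Stations 1, 6 contribute zero (depth or velocity is 0).
Q = Σ qᵢ = 22.68 m³/s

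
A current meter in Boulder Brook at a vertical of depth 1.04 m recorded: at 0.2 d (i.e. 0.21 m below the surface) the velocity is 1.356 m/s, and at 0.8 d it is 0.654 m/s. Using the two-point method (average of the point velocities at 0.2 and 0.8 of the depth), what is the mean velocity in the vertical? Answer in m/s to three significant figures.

1.01 m/s

v̄ = (1.356 + 0.654) / 2 = 1.005 m/s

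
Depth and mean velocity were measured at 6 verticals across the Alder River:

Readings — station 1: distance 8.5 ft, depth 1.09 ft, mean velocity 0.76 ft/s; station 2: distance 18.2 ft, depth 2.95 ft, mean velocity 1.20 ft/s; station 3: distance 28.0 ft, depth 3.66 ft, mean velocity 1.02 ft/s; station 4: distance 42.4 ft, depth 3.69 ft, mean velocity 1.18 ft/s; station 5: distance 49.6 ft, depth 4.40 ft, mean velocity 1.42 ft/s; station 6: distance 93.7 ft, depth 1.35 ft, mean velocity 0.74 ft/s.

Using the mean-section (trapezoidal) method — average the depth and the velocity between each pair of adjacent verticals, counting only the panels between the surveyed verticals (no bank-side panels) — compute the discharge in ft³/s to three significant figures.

288 ft³/s

Panel 1-2: Δb = 9.7 ft, d̄ = (1.09+2.95)/2 = 2.02, v̄ = (0.76+1.20)/2 = 0.98 → q = 9.7×2.02×0.98 = 19.20 ft³/s
Panel 2-3: Δb = 9.8 ft, d̄ = (2.95+3.66)/2 = 3.305, v̄ = (1.20+1.02)/2 = 1.11 → q = 9.8×3.305×1.11 = 35.95 ft³/s
Panel 3-4: Δb = 14.4 ft, d̄ = (3.66+3.69)/2 = 3.675, v̄ = (1.02+1.18)/2 = 1.1 → q = 14.4×3.675×1.1 = 58.21 ft³/s
Panel 4-5: Δb = 7.2 ft, d̄ = (3.69+4.40)/2 = 4.045, v̄ = (1.18+1.42)/2 = 1.3 → q = 7.2×4.045×1.3 = 37.86 ft³/s
Panel 5-6: Δb = 44.1 ft, d̄ = (4.40+1.35)/2 = 2.875, v̄ = (1.42+0.74)/2 = 1.08 → q = 44.1×2.875×1.08 = 136.9 ft³/s
Q = Σ q = 288.2 ft³/s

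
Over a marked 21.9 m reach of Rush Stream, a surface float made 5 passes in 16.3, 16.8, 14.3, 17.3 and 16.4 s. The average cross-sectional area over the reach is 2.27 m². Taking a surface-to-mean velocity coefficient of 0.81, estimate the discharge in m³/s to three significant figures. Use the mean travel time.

t̄ = (16.3 + 16.8 + 14.3 + 17.3 + 16.4) / 5 = 16.22 s
v_surface = L / t̄ = 21.9 / 16.22 = 1.350 m/s
v_mean = 0.81 × 1.350 = 1.094 m/s
Q = A × v_mean = 2.27 × 1.094 = 2.483 m³/s

2.48 m³/s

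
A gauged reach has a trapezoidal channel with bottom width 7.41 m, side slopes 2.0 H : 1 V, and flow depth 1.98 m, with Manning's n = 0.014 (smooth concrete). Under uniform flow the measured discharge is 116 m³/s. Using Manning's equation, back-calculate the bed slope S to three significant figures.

0.00337

A = (b + z·y)·y = (7.41 + 2.0×1.98)×1.98 = 22.51 m²
P = b + 2y√(1+z²) = 7.41 + 2×1.98×√(1+2.0²) = 16.26 m
R = A/P = 22.51/16.26 = 1.384 m
S = (Q·n / (1·A·R^(2/3)))² = (116×0.014 / (1×22.51×1.242))² = 0.003374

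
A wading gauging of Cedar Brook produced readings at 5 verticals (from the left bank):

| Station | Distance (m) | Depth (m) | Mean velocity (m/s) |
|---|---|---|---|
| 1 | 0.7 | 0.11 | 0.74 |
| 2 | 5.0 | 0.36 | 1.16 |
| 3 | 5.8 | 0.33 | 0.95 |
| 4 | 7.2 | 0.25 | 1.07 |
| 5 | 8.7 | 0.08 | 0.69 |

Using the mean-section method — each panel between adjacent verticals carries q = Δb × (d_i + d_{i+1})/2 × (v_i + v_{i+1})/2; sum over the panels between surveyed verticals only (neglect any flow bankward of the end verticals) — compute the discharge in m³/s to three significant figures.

Panel 1-2: Δb = 4.3 m, d̄ = (0.11+0.36)/2 = 0.235, v̄ = (0.74+1.16)/2 = 0.95 → q = 4.3×0.235×0.95 = 0.9600 m³/s
Panel 2-3: Δb = 0.8 m, d̄ = (0.36+0.33)/2 = 0.345, v̄ = (1.16+0.95)/2 = 1.055 → q = 0.8×0.345×1.055 = 0.2912 m³/s
Panel 3-4: Δb = 1.4 m, d̄ = (0.33+0.25)/2 = 0.29, v̄ = (0.95+1.07)/2 = 1.01 → q = 1.4×0.29×1.01 = 0.4101 m³/s
Panel 4-5: Δb = 1.5 m, d̄ = (0.25+0.08)/2 = 0.165, v̄ = (1.07+0.69)/2 = 0.88 → q = 1.5×0.165×0.88 = 0.2178 m³/s
Q = Σ q = 1.879 m³/s

1.88 m³/s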